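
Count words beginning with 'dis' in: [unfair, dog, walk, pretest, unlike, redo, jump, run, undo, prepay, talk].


Checking each word for prefix 'dis':
  'unfair' -> no (count: 0)
  'dog' -> no (count: 0)
  'walk' -> no (count: 0)
  'pretest' -> no (count: 0)
  'unlike' -> no (count: 0)
  'redo' -> no (count: 0)
  'jump' -> no (count: 0)
  'run' -> no (count: 0)
  'undo' -> no (count: 0)
  'prepay' -> no (count: 0)
  'talk' -> no (count: 0)
Total with prefix 'dis': 0

0


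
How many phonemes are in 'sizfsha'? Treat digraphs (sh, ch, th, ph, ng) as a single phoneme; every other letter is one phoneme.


Parsing 'sizfsha' greedily, digraphs first:
  's' -> consonant phoneme (phonemes so far: 1)
  'i' -> vowel phoneme (phonemes so far: 2)
  'z' -> consonant phoneme (phonemes so far: 3)
  'f' -> consonant phoneme (phonemes so far: 4)
  'sh' -> digraph (1 consonant phoneme) (phonemes so far: 5)
  'a' -> vowel phoneme (phonemes so far: 6)
Total phonemes: 6

6


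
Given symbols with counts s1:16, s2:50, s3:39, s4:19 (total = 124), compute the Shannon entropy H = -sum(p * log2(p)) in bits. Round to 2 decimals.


Computing entropy H = -sum(p_i * log2(p_i)):
  s1: p = 16/124 = 0.1290, -p*log2(p) = 0.3812
  s2: p = 50/124 = 0.4032, -p*log2(p) = 0.5284
  s3: p = 39/124 = 0.3145, -p*log2(p) = 0.5249
  s4: p = 19/124 = 0.1532, -p*log2(p) = 0.4147
H = sum of terms = 1.8492
Rounded to 2 decimals: 1.85

1.85


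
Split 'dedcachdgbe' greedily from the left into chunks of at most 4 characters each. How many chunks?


'dedcachdgbe' has 11 characters.
Chunking with max size 4:
  Chunk 1: 'dedc' (positions 0-3)
  Chunk 2: 'achd' (positions 4-7)
  Chunk 3: 'gbe' (positions 8-10)
Total chunks: ceil(11 / 4) = 3

3


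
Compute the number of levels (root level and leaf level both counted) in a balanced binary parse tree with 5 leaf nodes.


In a balanced binary tree with n leaves the deepest leaf is ceil(log2(n)) edges below the root,
so counting node levels inclusive of root and leaves gives ceil(log2(n)) + 1 levels.
log2(5) = 2.3219
ceil(2.3219) = 3
levels = 3 + 1 = 4

4


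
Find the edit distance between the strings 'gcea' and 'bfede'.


Building DP table for s1='gcea' (len 4) and s2='bfede' (len 5):
       b  f  e  d  e
    0  1  2  3  4  5
  g 1  1  2  3  4  5
  c 2  2  2  3  4  5
  e 3  3  3  2  3  4
  a 4  4  4  3  3  4
Edit distance = dp[4][5] = 4

4


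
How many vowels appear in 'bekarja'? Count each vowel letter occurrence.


Scanning each character of 'bekarja':
  Position 1: 'b' -> consonant (running count: 0)
  Position 2: 'e' -> vowel (running count: 1)
  Position 3: 'k' -> consonant (running count: 1)
  Position 4: 'a' -> vowel (running count: 2)
  Position 5: 'r' -> consonant (running count: 2)
  Position 6: 'j' -> consonant (running count: 2)
  Position 7: 'a' -> vowel (running count: 3)
Total vowels: 3

3


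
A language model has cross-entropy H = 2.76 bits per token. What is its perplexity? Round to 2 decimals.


Perplexity formula: PP = 2^H
H = 2.76
PP = 2^2.76
Decompose: 2^2.76 = 2^2 * 2^0.76
2^2 = 4, 2^0.76 ~ 1.6934906
PP ~ 4 * 1.6934906 = 6.7739624
Rounded to 2 decimals: 6.77

6.77


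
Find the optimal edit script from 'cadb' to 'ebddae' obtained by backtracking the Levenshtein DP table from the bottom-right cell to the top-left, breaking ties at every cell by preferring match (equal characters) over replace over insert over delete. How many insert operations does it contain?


Edit distance = 5. Backtracking from cell (4, 6) with preference match > replace > insert > delete,
then listing the resulting alignment 'cadb' -> 'ebddae' left to right:
  Step 1: insert 'e' [insertion #1]
  Step 2: replace c->b
  Step 3: replace a->d
  Step 4: keep 'd'
  Step 5: insert 'a' [insertion #2]
  Step 6: replace b->e
Total insertions: 2

2


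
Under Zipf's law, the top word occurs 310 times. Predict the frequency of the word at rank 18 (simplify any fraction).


Zipf's law: freq(rank) = f1 / rank
f1 = 310, rank = 18
freq = 310 / 18
GCD(310, 18) = 2
Simplified: 155/9

155/9


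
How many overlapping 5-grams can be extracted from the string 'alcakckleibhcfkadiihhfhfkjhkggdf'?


String 'alcakckleibhcfkadiihhfhfkjhkggdf' has length L = 32.
Number of overlapping n-grams = L - n + 1
Substituting: 32 - 5 + 1 = 28

28


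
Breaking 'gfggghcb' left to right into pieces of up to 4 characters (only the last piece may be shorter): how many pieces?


'gfggghcb' has 8 characters.
Chunking with max size 4:
  Chunk 1: 'gfgg' (positions 0-3)
  Chunk 2: 'ghcb' (positions 4-7)
Total chunks: ceil(8 / 4) = 2

2


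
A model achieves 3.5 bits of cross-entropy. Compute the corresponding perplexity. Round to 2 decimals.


Perplexity formula: PP = 2^H
H = 3.5
PP = 2^3.5
Decompose: 2^3.5 = 2^3 * 2^0.5 = 2^3 * sqrt(2)
2^3 = 8, sqrt(2) ~ 1.4142136
PP ~ 8 * 1.4142136 = 11.3137088
Rounded to 2 decimals: 11.31

11.31


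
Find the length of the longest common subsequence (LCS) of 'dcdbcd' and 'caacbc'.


DP table for LCS of 'dcdbcd' and 'caacbc':
       c  a  a  c  b  c
    0  0  0  0  0  0  0
  d 0  0  0  0  0  0  0
  c 0  1  1  1  1  1  1
  d 0  1  1  1  1  1  1
  b 0  1  1  1  1  2  2
  c 0  1  1  1  2  2  3
  d 0  1  1  1  2  2  3
LCS: 'cbc'
LCS length = 3

3


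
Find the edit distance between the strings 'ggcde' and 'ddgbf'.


Building DP table for s1='ggcde' (len 5) and s2='ddgbf' (len 5):
       d  d  g  b  f
    0  1  2  3  4  5
  g 1  1  2  2  3  4
  g 2  2  2  2  3  4
  c 3  3  3  3  3  4
  d 4  3  3  4  4  4
  e 5  4  4  4  5  5
Edit distance = dp[5][5] = 5

5


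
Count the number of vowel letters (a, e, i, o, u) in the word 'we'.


Scanning each character of 'we':
  Position 1: 'w' -> consonant (running count: 0)
  Position 2: 'e' -> vowel (running count: 1)
Total vowels: 1

1


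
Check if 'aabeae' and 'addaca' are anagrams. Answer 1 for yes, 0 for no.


Sort characters of 'aabeae': 'aaabee'
Sort characters of 'addaca': 'aaacdd'
Sorted forms differ -> they are NOT anagrams
Result: 0

0


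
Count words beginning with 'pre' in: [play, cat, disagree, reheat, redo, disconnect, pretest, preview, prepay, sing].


Checking each word for prefix 'pre':
  'play' -> no (count: 0)
  'cat' -> no (count: 0)
  'disagree' -> no (count: 0)
  'reheat' -> no (count: 0)
  'redo' -> no (count: 0)
  'disconnect' -> no (count: 0)
  'pretest' -> YES, starts with 'pre' (count: 1)
  'preview' -> YES, starts with 'pre' (count: 2)
  'prepay' -> YES, starts with 'pre' (count: 3)
  'sing' -> no (count: 3)
Total with prefix 'pre': 3

3


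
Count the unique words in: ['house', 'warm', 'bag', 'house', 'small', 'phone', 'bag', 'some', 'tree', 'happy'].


Listing all tokens and tracking unique types:
  Token 1: 'house' -> NEW (unique so far: 1)
  Token 2: 'warm' -> NEW (unique so far: 2)
  Token 3: 'bag' -> NEW (unique so far: 3)
  Token 4: 'house' -> duplicate (unique so far: 3)
  Token 5: 'small' -> NEW (unique so far: 4)
  Token 6: 'phone' -> NEW (unique so far: 5)
  Token 7: 'bag' -> duplicate (unique so far: 5)
  Token 8: 'some' -> NEW (unique so far: 6)
  Token 9: 'tree' -> NEW (unique so far: 7)
  Token 10: 'happy' -> NEW (unique so far: 8)
Unique types: ('bag', 'happy', 'house', 'phone', 'small', 'some', 'tree', 'warm')
Vocabulary size: 8

8


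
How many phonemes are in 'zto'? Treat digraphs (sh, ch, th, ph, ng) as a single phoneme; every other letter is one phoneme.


Parsing 'zto' greedily, digraphs first:
  'z' -> consonant phoneme (phonemes so far: 1)
  't' -> consonant phoneme (phonemes so far: 2)
  'o' -> vowel phoneme (phonemes so far: 3)
Total phonemes: 3

3


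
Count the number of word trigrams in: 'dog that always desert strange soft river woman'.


Word trigrams from [8] words:
  Trigram 1: (dog that always)
  Trigram 2: (that always desert)
  Trigram 3: (always desert strange)
  Trigram 4: (desert strange soft)
  Trigram 5: (strange soft river)
  Trigram 6: (soft river woman)
Total word trigrams: 8 - 2 = 6

6


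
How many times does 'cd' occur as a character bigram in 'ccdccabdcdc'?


Scanning 'ccdccabdcdc' for bigram 'cd':
  Position 0: 'cc' -> no
  Position 1: 'cd' -> MATCH
  Position 2: 'dc' -> no
  Position 3: 'cc' -> no
  Position 4: 'ca' -> no
  Position 5: 'ab' -> no
  Position 6: 'bd' -> no
  Position 7: 'dc' -> no
  Position 8: 'cd' -> MATCH
  Position 9: 'dc' -> no
Total matches: 2

2


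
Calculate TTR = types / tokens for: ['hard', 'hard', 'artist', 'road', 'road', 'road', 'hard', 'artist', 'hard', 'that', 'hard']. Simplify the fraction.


Tokens: 11
Unique types: ('artist', 'hard', 'road', 'that') = 4
TTR = 4/11
Already in lowest terms.

4/11


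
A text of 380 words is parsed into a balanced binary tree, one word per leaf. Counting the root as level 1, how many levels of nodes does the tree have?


In a balanced binary tree with n leaves the deepest leaf is ceil(log2(n)) edges below the root,
so counting node levels inclusive of root and leaves gives ceil(log2(n)) + 1 levels.
log2(380) = 8.5699
ceil(8.5699) = 9
levels = 9 + 1 = 10

10


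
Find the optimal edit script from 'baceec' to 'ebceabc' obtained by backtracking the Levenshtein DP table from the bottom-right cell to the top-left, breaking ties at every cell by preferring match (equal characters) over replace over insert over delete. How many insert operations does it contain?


Edit distance = 4. Backtracking from cell (6, 7) with preference match > replace > insert > delete,
then listing the resulting alignment 'baceec' -> 'ebceabc' left to right:
  Step 1: replace b->e
  Step 2: replace a->b
  Step 3: keep 'c'
  Step 4: keep 'e'
  Step 5: insert 'a' [insertion #1]
  Step 6: replace e->b
  Step 7: keep 'c'
Total insertions: 1

1


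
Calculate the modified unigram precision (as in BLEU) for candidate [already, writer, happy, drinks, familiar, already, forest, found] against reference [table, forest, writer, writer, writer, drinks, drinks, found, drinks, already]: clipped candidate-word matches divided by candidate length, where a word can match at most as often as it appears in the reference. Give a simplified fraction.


Reference word counts: {'already': 1, 'drinks': 3, 'forest': 1, 'found': 1, 'table': 1, 'writer': 3}
Checking each candidate word (with clipping):
  'already' -> in reference (ref count 1, used 1/1) -> match (matches: 1)
  'writer' -> in reference (ref count 3, used 1/3) -> match (matches: 2)
  'happy' -> not in reference -> no match (matches: 2)
  'drinks' -> in reference (ref count 3, used 1/3) -> match (matches: 3)
  'familiar' -> not in reference -> no match (matches: 3)
  'already' -> ref count 1 already used up (1/1) -> clipped, no match (matches: 3)
  'forest' -> in reference (ref count 1, used 1/1) -> match (matches: 4)
  'found' -> in reference (ref count 1, used 1/1) -> match (matches: 5)
Clipped matches: 5, Candidate length: 8
Precision = 5/8

5/8


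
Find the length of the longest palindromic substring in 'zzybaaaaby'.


Scanning 'zzybaaaaby' for palindromic substrings.
Substring at positions 2-9: 'ybaaaaby'.
Check: reverse('ybaaaaby') = 'ybaaaaby' -> palindrome confirmed.
Neighbouring characters ('z' / '-') break symmetry, so it cannot extend further.
No longer palindromic substring exists; longest length = 8

8


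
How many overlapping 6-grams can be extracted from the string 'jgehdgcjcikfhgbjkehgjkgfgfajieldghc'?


String 'jgehdgcjcikfhgbjkehgjkgfgfajieldghc' has length L = 35.
Number of overlapping n-grams = L - n + 1
Substituting: 35 - 6 + 1 = 30

30


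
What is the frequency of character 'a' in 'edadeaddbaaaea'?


Scanning 'edadeaddbaaaea' for 'a':
  Position 2: 'a' -> MATCH (count: 1)
  Position 5: 'a' -> MATCH (count: 2)
  Position 9: 'a' -> MATCH (count: 3)
  Position 10: 'a' -> MATCH (count: 4)
  Position 11: 'a' -> MATCH (count: 5)
  Position 13: 'a' -> MATCH (count: 6)
Total occurrences of 'a': 6

6


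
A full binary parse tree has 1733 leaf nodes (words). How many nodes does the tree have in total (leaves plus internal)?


Leaf nodes (terminals): 1733
Internal nodes = n - 1 = 1733 - 1 = 1732
Total = leaves + internal = 1733 + 1732 = 3465

3465


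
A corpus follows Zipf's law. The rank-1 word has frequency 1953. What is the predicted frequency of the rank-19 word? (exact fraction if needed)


Zipf's law: freq(rank) = f1 / rank
f1 = 1953, rank = 19
freq = 1953 / 19
GCD(1953, 19) = 1
Simplified: 1953/19

1953/19


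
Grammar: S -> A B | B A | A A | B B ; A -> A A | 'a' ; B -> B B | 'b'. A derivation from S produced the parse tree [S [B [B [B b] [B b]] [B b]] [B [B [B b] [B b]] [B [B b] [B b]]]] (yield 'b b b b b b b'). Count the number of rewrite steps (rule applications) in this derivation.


Every bracketed nonterminal node [X ...] in the tree is produced by exactly one rule application.
Reading the tree off as a leftmost derivation:
  Step 1: S  =>  B B   (applied S -> B B)
  Step 2: B B  =>  B B B   (applied B -> B B)
  Step 3: B B B  =>  B B B B   (applied B -> B B)
  Step 4: B B B B  =>  b B B B   (applied B -> b)
  Step 5: b B B B  =>  b b B B   (applied B -> b)
  Step 6: b b B B  =>  b b b B   (applied B -> b)
  Step 7: b b b B  =>  b b b B B   (applied B -> B B)
  Step 8: b b b B B  =>  b b b B B B   (applied B -> B B)
  Step 9: b b b B B B  =>  b b b b B B   (applied B -> b)
  Step 10: b b b b B B  =>  b b b b b B   (applied B -> b)
  Step 11: b b b b b B  =>  b b b b b B B   (applied B -> B B)
  Step 12: b b b b b B B  =>  b b b b b b B   (applied B -> b)
  Step 13: b b b b b b B  =>  b b b b b b b   (applied B -> b)
Final yield: b b b b b b b
Total rewrite steps: 13

13


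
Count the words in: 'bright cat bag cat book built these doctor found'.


Counting words by splitting on spaces:
  Word 1: 'bright'
  Word 2: 'cat'
  Word 3: 'bag'
  Word 4: 'cat'
  Word 5: 'book'
  Word 6: 'built'
  Word 7: 'these'
  Word 8: 'doctor'
  Word 9: 'found'
Total words: 9

9


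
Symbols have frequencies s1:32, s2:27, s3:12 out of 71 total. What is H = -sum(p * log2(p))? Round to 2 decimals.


Computing entropy H = -sum(p_i * log2(p_i)):
  s1: p = 32/71 = 0.4507, -p*log2(p) = 0.5182
  s2: p = 27/71 = 0.3803, -p*log2(p) = 0.5304
  s3: p = 12/71 = 0.1690, -p*log2(p) = 0.4335
H = sum of terms = 1.4821
Rounded to 2 decimals: 1.48

1.48


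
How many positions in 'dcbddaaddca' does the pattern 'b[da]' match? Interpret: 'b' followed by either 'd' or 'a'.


Pattern: b[da] means 'b' followed by either 'd' or 'a'.
Scanning 'dcbddaaddca' position-by-position:
  Pos 0: window 'dc' -> no
  Pos 1: window 'cb' -> no
  Pos 2: window 'bd' -> MATCH
  Pos 3: window 'dd' -> no
  Pos 4: window 'da' -> no
  Pos 5: window 'aa' -> no
  Pos 6: window 'ad' -> no
  Pos 7: window 'dd' -> no
  Pos 8: window 'dc' -> no
  Pos 9: window 'ca' -> no
  Pos 10: window 'a' -> no
Total matches: 1

1


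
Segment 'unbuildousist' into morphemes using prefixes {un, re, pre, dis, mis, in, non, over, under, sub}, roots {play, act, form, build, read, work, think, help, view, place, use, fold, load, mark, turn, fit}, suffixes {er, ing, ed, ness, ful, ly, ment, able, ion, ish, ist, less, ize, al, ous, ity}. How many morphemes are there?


Segmenting 'unbuildousist' against the inventory:
  'un' -> prefix (morpheme 1)
  'build' -> root (morpheme 2)
  'ous' -> suffix (morpheme 3)
  'ist' -> suffix (morpheme 4)
Total morphemes: 4

4


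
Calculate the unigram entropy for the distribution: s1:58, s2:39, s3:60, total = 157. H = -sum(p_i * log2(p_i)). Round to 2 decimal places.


Computing entropy H = -sum(p_i * log2(p_i)):
  s1: p = 58/157 = 0.3694, -p*log2(p) = 0.5307
  s2: p = 39/157 = 0.2484, -p*log2(p) = 0.4991
  s3: p = 60/157 = 0.3822, -p*log2(p) = 0.5303
H = sum of terms = 1.5601
Rounded to 2 decimals: 1.56

1.56


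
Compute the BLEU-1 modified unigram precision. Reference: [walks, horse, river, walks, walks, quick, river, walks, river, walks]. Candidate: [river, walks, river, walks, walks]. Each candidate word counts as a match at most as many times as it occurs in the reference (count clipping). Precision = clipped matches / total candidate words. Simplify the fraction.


Reference word counts: {'horse': 1, 'quick': 1, 'river': 3, 'walks': 5}
Checking each candidate word (with clipping):
  'river' -> in reference (ref count 3, used 1/3) -> match (matches: 1)
  'walks' -> in reference (ref count 5, used 1/5) -> match (matches: 2)
  'river' -> in reference (ref count 3, used 2/3) -> match (matches: 3)
  'walks' -> in reference (ref count 5, used 2/5) -> match (matches: 4)
  'walks' -> in reference (ref count 5, used 3/5) -> match (matches: 5)
Clipped matches: 5, Candidate length: 5
Precision = 5/5 = 1

1


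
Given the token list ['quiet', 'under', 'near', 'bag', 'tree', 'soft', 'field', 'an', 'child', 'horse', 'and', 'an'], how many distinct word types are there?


Listing all tokens and tracking unique types:
  Token 1: 'quiet' -> NEW (unique so far: 1)
  Token 2: 'under' -> NEW (unique so far: 2)
  Token 3: 'near' -> NEW (unique so far: 3)
  Token 4: 'bag' -> NEW (unique so far: 4)
  Token 5: 'tree' -> NEW (unique so far: 5)
  Token 6: 'soft' -> NEW (unique so far: 6)
  Token 7: 'field' -> NEW (unique so far: 7)
  Token 8: 'an' -> NEW (unique so far: 8)
  Token 9: 'child' -> NEW (unique so far: 9)
  Token 10: 'horse' -> NEW (unique so far: 10)
  Token 11: 'and' -> NEW (unique so far: 11)
  Token 12: 'an' -> duplicate (unique so far: 11)
Unique types: ('an', 'and', 'bag', 'child', 'field', 'horse', 'near', 'quiet', 'soft', 'tree', 'under')
Vocabulary size: 11

11


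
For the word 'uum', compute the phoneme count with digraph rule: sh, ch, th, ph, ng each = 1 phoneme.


Parsing 'uum' greedily, digraphs first:
  'u' -> vowel phoneme (phonemes so far: 1)
  'u' -> vowel phoneme (phonemes so far: 2)
  'm' -> consonant phoneme (phonemes so far: 3)
Total phonemes: 3

3


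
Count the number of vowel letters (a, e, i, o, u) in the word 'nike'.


Scanning each character of 'nike':
  Position 1: 'n' -> consonant (running count: 0)
  Position 2: 'i' -> vowel (running count: 1)
  Position 3: 'k' -> consonant (running count: 1)
  Position 4: 'e' -> vowel (running count: 2)
Total vowels: 2

2


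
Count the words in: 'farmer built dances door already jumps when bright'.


Counting words by splitting on spaces:
  Word 1: 'farmer'
  Word 2: 'built'
  Word 3: 'dances'
  Word 4: 'door'
  Word 5: 'already'
  Word 6: 'jumps'
  Word 7: 'when'
  Word 8: 'bright'
Total words: 8

8


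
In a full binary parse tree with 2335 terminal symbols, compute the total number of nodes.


Leaf nodes (terminals): 2335
Internal nodes = n - 1 = 2335 - 1 = 2334
Total = leaves + internal = 2335 + 2334 = 4669

4669


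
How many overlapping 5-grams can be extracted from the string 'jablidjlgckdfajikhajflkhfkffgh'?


String 'jablidjlgckdfajikhajflkhfkffgh' has length L = 30.
Number of overlapping n-grams = L - n + 1
Substituting: 30 - 5 + 1 = 26

26


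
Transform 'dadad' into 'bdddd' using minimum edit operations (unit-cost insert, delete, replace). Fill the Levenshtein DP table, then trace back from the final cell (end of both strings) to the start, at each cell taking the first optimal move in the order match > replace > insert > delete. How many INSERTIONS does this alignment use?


Edit distance = 3. Backtracking from cell (5, 5) with preference match > replace > insert > delete,
then listing the resulting alignment 'dadad' -> 'bdddd' left to right:
  Step 1: replace d->b
  Step 2: replace a->d
  Step 3: keep 'd'
  Step 4: replace a->d
  Step 5: keep 'd'
Total insertions: 0

0


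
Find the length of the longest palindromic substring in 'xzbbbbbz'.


Scanning 'xzbbbbbz' for palindromic substrings.
Substring at positions 1-7: 'zbbbbbz'.
Check: reverse('zbbbbbz') = 'zbbbbbz' -> palindrome confirmed.
Neighbouring characters ('x' / '-') break symmetry, so it cannot extend further.
No longer palindromic substring exists; longest length = 7

7


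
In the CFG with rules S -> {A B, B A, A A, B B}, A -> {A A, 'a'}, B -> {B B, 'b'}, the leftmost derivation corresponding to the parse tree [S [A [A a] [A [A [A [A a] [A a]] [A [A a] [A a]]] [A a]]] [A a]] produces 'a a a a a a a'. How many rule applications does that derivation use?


Every bracketed nonterminal node [X ...] in the tree is produced by exactly one rule application.
Reading the tree off as a leftmost derivation:
  Step 1: S  =>  A A   (applied S -> A A)
  Step 2: A A  =>  A A A   (applied A -> A A)
  Step 3: A A A  =>  a A A   (applied A -> a)
  Step 4: a A A  =>  a A A A   (applied A -> A A)
  Step 5: a A A A  =>  a A A A A   (applied A -> A A)
  Step 6: a A A A A  =>  a A A A A A   (applied A -> A A)
  Step 7: a A A A A A  =>  a a A A A A   (applied A -> a)
  Step 8: a a A A A A  =>  a a a A A A   (applied A -> a)
  Step 9: a a a A A A  =>  a a a A A A A   (applied A -> A A)
  Step 10: a a a A A A A  =>  a a a a A A A   (applied A -> a)
  Step 11: a a a a A A A  =>  a a a a a A A   (applied A -> a)
  Step 12: a a a a a A A  =>  a a a a a a A   (applied A -> a)
  Step 13: a a a a a a A  =>  a a a a a a a   (applied A -> a)
Final yield: a a a a a a a
Total rewrite steps: 13

13


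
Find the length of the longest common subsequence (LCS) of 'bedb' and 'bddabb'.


DP table for LCS of 'bedb' and 'bddabb':
       b  d  d  a  b  b
    0  0  0  0  0  0  0
  b 0  1  1  1  1  1  1
  e 0  1  1  1  1  1  1
  d 0  1  2  2  2  2  2
  b 0  1  2  2  2  3  3
LCS: 'bdb'
LCS length = 3

3


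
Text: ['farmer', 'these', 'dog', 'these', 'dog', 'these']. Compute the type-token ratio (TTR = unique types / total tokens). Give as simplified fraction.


Tokens: 6
Unique types: ('dog', 'farmer', 'these') = 3
TTR = 3/6
Simplify: divide both by 3 -> 1/2
TTR = 1/2

1/2


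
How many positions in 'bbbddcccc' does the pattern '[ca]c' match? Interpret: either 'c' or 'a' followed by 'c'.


Pattern: [ca]c means either 'c' or 'a' followed by 'c'.
Scanning 'bbbddcccc' position-by-position:
  Pos 0: window 'bb' -> no
  Pos 1: window 'bb' -> no
  Pos 2: window 'bd' -> no
  Pos 3: window 'dd' -> no
  Pos 4: window 'dc' -> no
  Pos 5: window 'cc' -> MATCH
  Pos 6: window 'cc' -> MATCH
  Pos 7: window 'cc' -> MATCH
  Pos 8: window 'c' -> no
Total matches: 3

3


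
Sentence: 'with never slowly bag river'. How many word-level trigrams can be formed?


Word trigrams from [5] words:
  Trigram 1: (with never slowly)
  Trigram 2: (never slowly bag)
  Trigram 3: (slowly bag river)
Total word trigrams: 5 - 2 = 3

3


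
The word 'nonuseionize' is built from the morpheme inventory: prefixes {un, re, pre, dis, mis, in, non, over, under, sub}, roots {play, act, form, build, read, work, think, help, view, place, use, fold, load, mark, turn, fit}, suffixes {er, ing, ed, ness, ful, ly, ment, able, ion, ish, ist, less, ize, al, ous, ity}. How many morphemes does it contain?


Segmenting 'nonuseionize' against the inventory:
  'non' -> prefix (morpheme 1)
  'use' -> root (morpheme 2)
  'ion' -> suffix (morpheme 3)
  'ize' -> suffix (morpheme 4)
Total morphemes: 4

4


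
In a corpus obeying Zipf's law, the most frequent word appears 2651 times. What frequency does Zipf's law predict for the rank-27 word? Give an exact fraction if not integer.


Zipf's law: freq(rank) = f1 / rank
f1 = 2651, rank = 27
freq = 2651 / 27
GCD(2651, 27) = 1
Simplified: 2651/27

2651/27


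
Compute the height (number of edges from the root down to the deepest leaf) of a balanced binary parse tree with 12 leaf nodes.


In a balanced binary tree with n leaves the deepest leaf is ceil(log2(n)) edges below the root.
log2(12) = 3.5850
ceil(3.5850) = 4
height (edges) = 4

4


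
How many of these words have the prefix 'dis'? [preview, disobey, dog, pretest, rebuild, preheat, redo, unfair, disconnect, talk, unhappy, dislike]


Checking each word for prefix 'dis':
  'preview' -> no (count: 0)
  'disobey' -> YES, starts with 'dis' (count: 1)
  'dog' -> no (count: 1)
  'pretest' -> no (count: 1)
  'rebuild' -> no (count: 1)
  'preheat' -> no (count: 1)
  'redo' -> no (count: 1)
  'unfair' -> no (count: 1)
  'disconnect' -> YES, starts with 'dis' (count: 2)
  'talk' -> no (count: 2)
  'unhappy' -> no (count: 2)
  'dislike' -> YES, starts with 'dis' (count: 3)
Total with prefix 'dis': 3

3


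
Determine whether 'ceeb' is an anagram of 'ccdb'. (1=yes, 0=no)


Sort characters of 'ceeb': 'bcee'
Sort characters of 'ccdb': 'bccd'
Sorted forms differ -> they are NOT anagrams
Result: 0

0


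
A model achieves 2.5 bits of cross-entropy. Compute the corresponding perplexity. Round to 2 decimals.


Perplexity formula: PP = 2^H
H = 2.5
PP = 2^2.5
Decompose: 2^2.5 = 2^2 * 2^0.5 = 2^2 * sqrt(2)
2^2 = 4, sqrt(2) ~ 1.4142136
PP ~ 4 * 1.4142136 = 5.6568544
Rounded to 2 decimals: 5.66

5.66


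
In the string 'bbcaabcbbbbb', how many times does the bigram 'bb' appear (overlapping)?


Scanning 'bbcaabcbbbbb' for bigram 'bb':
  Position 0: 'bb' -> MATCH
  Position 1: 'bc' -> no
  Position 2: 'ca' -> no
  Position 3: 'aa' -> no
  Position 4: 'ab' -> no
  Position 5: 'bc' -> no
  Position 6: 'cb' -> no
  Position 7: 'bb' -> MATCH
  Position 8: 'bb' -> MATCH
  Position 9: 'bb' -> MATCH
  Position 10: 'bb' -> MATCH
Total matches: 5

5


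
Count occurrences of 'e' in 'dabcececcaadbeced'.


Scanning 'dabcececcaadbeced' for 'e':
  Position 4: 'e' -> MATCH (count: 1)
  Position 6: 'e' -> MATCH (count: 2)
  Position 13: 'e' -> MATCH (count: 3)
  Position 15: 'e' -> MATCH (count: 4)
Total occurrences of 'e': 4

4


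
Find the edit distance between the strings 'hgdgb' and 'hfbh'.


Building DP table for s1='hgdgb' (len 5) and s2='hfbh' (len 4):
       h  f  b  h
    0  1  2  3  4
  h 1  0  1  2  3
  g 2  1  1  2  3
  d 3  2  2  2  3
  g 4  3  3  3  3
  b 5  4  4  3  4
Edit distance = dp[5][4] = 4

4


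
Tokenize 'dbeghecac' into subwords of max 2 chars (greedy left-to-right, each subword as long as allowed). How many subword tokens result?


'dbeghecac' has 9 characters.
Chunking with max size 2:
  Chunk 1: 'db' (positions 0-1)
  Chunk 2: 'eg' (positions 2-3)
  Chunk 3: 'he' (positions 4-5)
  Chunk 4: 'ca' (positions 6-7)
  Chunk 5: 'c' (positions 8-8)
Total chunks: ceil(9 / 2) = 5

5


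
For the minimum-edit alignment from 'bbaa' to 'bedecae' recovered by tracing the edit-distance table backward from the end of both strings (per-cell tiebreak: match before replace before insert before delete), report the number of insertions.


Edit distance = 5. Backtracking from cell (4, 7) with preference match > replace > insert > delete,
then listing the resulting alignment 'bbaa' -> 'bedecae' left to right:
  Step 1: keep 'b'
  Step 2: insert 'e' [insertion #1]
  Step 3: insert 'd' [insertion #2]
  Step 4: insert 'e' [insertion #3]
  Step 5: replace b->c
  Step 6: keep 'a'
  Step 7: replace a->e
Total insertions: 3

3


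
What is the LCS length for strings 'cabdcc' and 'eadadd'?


DP table for LCS of 'cabdcc' and 'eadadd':
       e  a  d  a  d  d
    0  0  0  0  0  0  0
  c 0  0  0  0  0  0  0
  a 0  0  1  1  1  1  1
  b 0  0  1  1  1  1  1
  d 0  0  1  2  2  2  2
  c 0  0  1  2  2  2  2
  c 0  0  1  2  2  2  2
LCS: 'ad'
LCS length = 2

2


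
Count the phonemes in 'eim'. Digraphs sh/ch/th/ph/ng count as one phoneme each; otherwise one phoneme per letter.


Parsing 'eim' greedily, digraphs first:
  'e' -> vowel phoneme (phonemes so far: 1)
  'i' -> vowel phoneme (phonemes so far: 2)
  'm' -> consonant phoneme (phonemes so far: 3)
Total phonemes: 3

3


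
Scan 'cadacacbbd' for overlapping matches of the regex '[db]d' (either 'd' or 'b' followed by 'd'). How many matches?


Pattern: [db]d means either 'd' or 'b' followed by 'd'.
Scanning 'cadacacbbd' position-by-position:
  Pos 0: window 'ca' -> no
  Pos 1: window 'ad' -> no
  Pos 2: window 'da' -> no
  Pos 3: window 'ac' -> no
  Pos 4: window 'ca' -> no
  Pos 5: window 'ac' -> no
  Pos 6: window 'cb' -> no
  Pos 7: window 'bb' -> no
  Pos 8: window 'bd' -> MATCH
  Pos 9: window 'd' -> no
Total matches: 1

1


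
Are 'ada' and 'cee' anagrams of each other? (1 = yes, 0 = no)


Sort characters of 'ada': 'aad'
Sort characters of 'cee': 'cee'
Sorted forms differ -> they are NOT anagrams
Result: 0

0


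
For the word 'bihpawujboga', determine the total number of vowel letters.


Scanning each character of 'bihpawujboga':
  Position 1: 'b' -> consonant (running count: 0)
  Position 2: 'i' -> vowel (running count: 1)
  Position 3: 'h' -> consonant (running count: 1)
  Position 4: 'p' -> consonant (running count: 1)
  Position 5: 'a' -> vowel (running count: 2)
  Position 6: 'w' -> consonant (running count: 2)
  Position 7: 'u' -> vowel (running count: 3)
  Position 8: 'j' -> consonant (running count: 3)
  Position 9: 'b' -> consonant (running count: 3)
  Position 10: 'o' -> vowel (running count: 4)
  Position 11: 'g' -> consonant (running count: 4)
  Position 12: 'a' -> vowel (running count: 5)
Total vowels: 5

5


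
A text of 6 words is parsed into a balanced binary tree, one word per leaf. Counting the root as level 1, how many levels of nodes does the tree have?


In a balanced binary tree with n leaves the deepest leaf is ceil(log2(n)) edges below the root,
so counting node levels inclusive of root and leaves gives ceil(log2(n)) + 1 levels.
log2(6) = 2.5850
ceil(2.5850) = 3
levels = 3 + 1 = 4

4


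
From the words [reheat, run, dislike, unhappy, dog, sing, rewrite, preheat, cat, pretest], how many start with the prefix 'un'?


Checking each word for prefix 'un':
  'reheat' -> no (count: 0)
  'run' -> no (count: 0)
  'dislike' -> no (count: 0)
  'unhappy' -> YES, starts with 'un' (count: 1)
  'dog' -> no (count: 1)
  'sing' -> no (count: 1)
  'rewrite' -> no (count: 1)
  'preheat' -> no (count: 1)
  'cat' -> no (count: 1)
  'pretest' -> no (count: 1)
Total with prefix 'un': 1

1


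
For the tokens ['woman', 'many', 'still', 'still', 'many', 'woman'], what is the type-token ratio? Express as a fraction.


Tokens: 6
Unique types: ('many', 'still', 'woman') = 3
TTR = 3/6
Simplify: divide both by 3 -> 1/2
TTR = 1/2

1/2


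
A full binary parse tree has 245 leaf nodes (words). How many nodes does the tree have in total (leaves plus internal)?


Leaf nodes (terminals): 245
Internal nodes = n - 1 = 245 - 1 = 244
Total = leaves + internal = 245 + 244 = 489

489


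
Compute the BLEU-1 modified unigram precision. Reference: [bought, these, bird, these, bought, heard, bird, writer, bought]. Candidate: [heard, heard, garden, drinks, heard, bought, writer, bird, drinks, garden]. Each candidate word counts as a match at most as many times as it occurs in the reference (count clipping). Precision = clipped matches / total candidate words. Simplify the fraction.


Reference word counts: {'bird': 2, 'bought': 3, 'heard': 1, 'these': 2, 'writer': 1}
Checking each candidate word (with clipping):
  'heard' -> in reference (ref count 1, used 1/1) -> match (matches: 1)
  'heard' -> ref count 1 already used up (1/1) -> clipped, no match (matches: 1)
  'garden' -> not in reference -> no match (matches: 1)
  'drinks' -> not in reference -> no match (matches: 1)
  'heard' -> ref count 1 already used up (1/1) -> clipped, no match (matches: 1)
  'bought' -> in reference (ref count 3, used 1/3) -> match (matches: 2)
  'writer' -> in reference (ref count 1, used 1/1) -> match (matches: 3)
  'bird' -> in reference (ref count 2, used 1/2) -> match (matches: 4)
  'drinks' -> not in reference -> no match (matches: 4)
  'garden' -> not in reference -> no match (matches: 4)
Clipped matches: 4, Candidate length: 10
Precision = 4/10 = 2/5

2/5


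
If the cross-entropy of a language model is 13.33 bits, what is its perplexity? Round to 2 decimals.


Perplexity formula: PP = 2^H
H = 13.33
PP = 2^13.33
Decompose: 2^13.33 = 2^13 * 2^0.33
2^13 = 8192, 2^0.33 ~ 1.2570134
PP ~ 8192 * 1.2570134 = 10297.4537728
Rounded to 2 decimals: 10297.45

10297.45


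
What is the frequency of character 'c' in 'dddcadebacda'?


Scanning 'dddcadebacda' for 'c':
  Position 3: 'c' -> MATCH (count: 1)
  Position 9: 'c' -> MATCH (count: 2)
Total occurrences of 'c': 2

2


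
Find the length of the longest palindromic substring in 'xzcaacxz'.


Scanning 'xzcaacxz' for palindromic substrings.
Substring at positions 2-5: 'caac'.
Check: reverse('caac') = 'caac' -> palindrome confirmed.
Neighbouring characters ('z' / 'x') break symmetry, so it cannot extend further.
No longer palindromic substring exists; longest length = 4

4


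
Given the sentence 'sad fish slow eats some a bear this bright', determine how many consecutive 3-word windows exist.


Word trigrams from [9] words:
  Trigram 1: (sad fish slow)
  Trigram 2: (fish slow eats)
  Trigram 3: (slow eats some)
  Trigram 4: (eats some a)
  Trigram 5: (some a bear)
  Trigram 6: (a bear this)
  Trigram 7: (bear this bright)
Total word trigrams: 9 - 2 = 7

7


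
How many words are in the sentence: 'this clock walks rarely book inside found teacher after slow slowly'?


Counting words by splitting on spaces:
  Word 1: 'this'
  Word 2: 'clock'
  Word 3: 'walks'
  Word 4: 'rarely'
  Word 5: 'book'
  Word 6: 'inside'
  Word 7: 'found'
  Word 8: 'teacher'
  Word 9: 'after'
  Word 10: 'slow'
  Word 11: 'slowly'
Total words: 11

11


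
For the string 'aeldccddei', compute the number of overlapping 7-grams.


String 'aeldccddei' has length L = 10.
Number of overlapping n-grams = L - n + 1
Substituting: 10 - 7 + 1 = 4

4


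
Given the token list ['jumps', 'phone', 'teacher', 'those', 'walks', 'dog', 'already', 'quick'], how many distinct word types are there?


Listing all tokens and tracking unique types:
  Token 1: 'jumps' -> NEW (unique so far: 1)
  Token 2: 'phone' -> NEW (unique so far: 2)
  Token 3: 'teacher' -> NEW (unique so far: 3)
  Token 4: 'those' -> NEW (unique so far: 4)
  Token 5: 'walks' -> NEW (unique so far: 5)
  Token 6: 'dog' -> NEW (unique so far: 6)
  Token 7: 'already' -> NEW (unique so far: 7)
  Token 8: 'quick' -> NEW (unique so far: 8)
Unique types: ('already', 'dog', 'jumps', 'phone', 'quick', 'teacher', 'those', 'walks')
Vocabulary size: 8

8


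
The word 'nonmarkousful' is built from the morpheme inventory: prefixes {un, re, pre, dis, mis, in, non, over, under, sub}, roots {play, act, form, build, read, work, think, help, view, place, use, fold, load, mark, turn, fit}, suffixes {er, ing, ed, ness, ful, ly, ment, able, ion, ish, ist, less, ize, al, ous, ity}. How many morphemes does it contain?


Segmenting 'nonmarkousful' against the inventory:
  'non' -> prefix (morpheme 1)
  'mark' -> root (morpheme 2)
  'ous' -> suffix (morpheme 3)
  'ful' -> suffix (morpheme 4)
Total morphemes: 4

4


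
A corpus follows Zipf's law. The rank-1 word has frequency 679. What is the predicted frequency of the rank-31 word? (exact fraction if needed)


Zipf's law: freq(rank) = f1 / rank
f1 = 679, rank = 31
freq = 679 / 31
GCD(679, 31) = 1
Simplified: 679/31

679/31


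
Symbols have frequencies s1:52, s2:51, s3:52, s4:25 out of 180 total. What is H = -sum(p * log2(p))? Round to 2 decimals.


Computing entropy H = -sum(p_i * log2(p_i)):
  s1: p = 52/180 = 0.2889, -p*log2(p) = 0.5175
  s2: p = 51/180 = 0.2833, -p*log2(p) = 0.5155
  s3: p = 52/180 = 0.2889, -p*log2(p) = 0.5175
  s4: p = 25/180 = 0.1389, -p*log2(p) = 0.3956
H = sum of terms = 1.9461
Rounded to 2 decimals: 1.95

1.95


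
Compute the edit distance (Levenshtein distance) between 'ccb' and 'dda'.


Building DP table for s1='ccb' (len 3) and s2='dda' (len 3):
       d  d  a
    0  1  2  3
  c 1  1  2  3
  c 2  2  2  3
  b 3  3  3  3
Edit distance = dp[3][3] = 3

3


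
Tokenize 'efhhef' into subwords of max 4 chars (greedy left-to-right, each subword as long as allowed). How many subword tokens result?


'efhhef' has 6 characters.
Chunking with max size 4:
  Chunk 1: 'efhh' (positions 0-3)
  Chunk 2: 'ef' (positions 4-5)
Total chunks: ceil(6 / 4) = 2

2


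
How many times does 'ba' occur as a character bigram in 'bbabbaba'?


Scanning 'bbabbaba' for bigram 'ba':
  Position 0: 'bb' -> no
  Position 1: 'ba' -> MATCH
  Position 2: 'ab' -> no
  Position 3: 'bb' -> no
  Position 4: 'ba' -> MATCH
  Position 5: 'ab' -> no
  Position 6: 'ba' -> MATCH
Total matches: 3

3


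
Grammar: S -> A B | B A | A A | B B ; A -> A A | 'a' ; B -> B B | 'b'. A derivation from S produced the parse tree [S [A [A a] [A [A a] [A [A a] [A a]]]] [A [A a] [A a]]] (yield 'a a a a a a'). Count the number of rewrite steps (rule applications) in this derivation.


Every bracketed nonterminal node [X ...] in the tree is produced by exactly one rule application.
Reading the tree off as a leftmost derivation:
  Step 1: S  =>  A A   (applied S -> A A)
  Step 2: A A  =>  A A A   (applied A -> A A)
  Step 3: A A A  =>  a A A   (applied A -> a)
  Step 4: a A A  =>  a A A A   (applied A -> A A)
  Step 5: a A A A  =>  a a A A   (applied A -> a)
  Step 6: a a A A  =>  a a A A A   (applied A -> A A)
  Step 7: a a A A A  =>  a a a A A   (applied A -> a)
  Step 8: a a a A A  =>  a a a a A   (applied A -> a)
  Step 9: a a a a A  =>  a a a a A A   (applied A -> A A)
  Step 10: a a a a A A  =>  a a a a a A   (applied A -> a)
  Step 11: a a a a a A  =>  a a a a a a   (applied A -> a)
Final yield: a a a a a a
Total rewrite steps: 11

11


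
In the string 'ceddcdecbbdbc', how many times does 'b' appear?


Scanning 'ceddcdecbbdbc' for 'b':
  Position 8: 'b' -> MATCH (count: 1)
  Position 9: 'b' -> MATCH (count: 2)
  Position 11: 'b' -> MATCH (count: 3)
Total occurrences of 'b': 3

3


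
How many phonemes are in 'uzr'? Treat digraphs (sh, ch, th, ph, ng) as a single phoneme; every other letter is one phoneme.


Parsing 'uzr' greedily, digraphs first:
  'u' -> vowel phoneme (phonemes so far: 1)
  'z' -> consonant phoneme (phonemes so far: 2)
  'r' -> consonant phoneme (phonemes so far: 3)
Total phonemes: 3

3


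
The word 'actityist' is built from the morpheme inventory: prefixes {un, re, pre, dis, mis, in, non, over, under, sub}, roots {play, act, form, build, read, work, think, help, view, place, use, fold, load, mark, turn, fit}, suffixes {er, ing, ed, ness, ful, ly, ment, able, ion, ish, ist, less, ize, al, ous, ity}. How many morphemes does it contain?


Segmenting 'actityist' against the inventory:
  'act' -> root (morpheme 1)
  'ity' -> suffix (morpheme 2)
  'ist' -> suffix (morpheme 3)
Total morphemes: 3

3


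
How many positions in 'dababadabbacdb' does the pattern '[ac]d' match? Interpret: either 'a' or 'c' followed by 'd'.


Pattern: [ac]d means either 'a' or 'c' followed by 'd'.
Scanning 'dababadabbacdb' position-by-position:
  Pos 0: window 'da' -> no
  Pos 1: window 'ab' -> no
  Pos 2: window 'ba' -> no
  Pos 3: window 'ab' -> no
  Pos 4: window 'ba' -> no
  Pos 5: window 'ad' -> MATCH
  Pos 6: window 'da' -> no
  Pos 7: window 'ab' -> no
  Pos 8: window 'bb' -> no
  Pos 9: window 'ba' -> no
  Pos 10: window 'ac' -> no
  Pos 11: window 'cd' -> MATCH
  Pos 12: window 'db' -> no
  Pos 13: window 'b' -> no
Total matches: 2

2


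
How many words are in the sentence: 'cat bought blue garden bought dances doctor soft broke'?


Counting words by splitting on spaces:
  Word 1: 'cat'
  Word 2: 'bought'
  Word 3: 'blue'
  Word 4: 'garden'
  Word 5: 'bought'
  Word 6: 'dances'
  Word 7: 'doctor'
  Word 8: 'soft'
  Word 9: 'broke'
Total words: 9

9


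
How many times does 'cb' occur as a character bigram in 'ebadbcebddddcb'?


Scanning 'ebadbcebddddcb' for bigram 'cb':
  Position 0: 'eb' -> no
  Position 1: 'ba' -> no
  Position 2: 'ad' -> no
  Position 3: 'db' -> no
  Position 4: 'bc' -> no
  Position 5: 'ce' -> no
  Position 6: 'eb' -> no
  Position 7: 'bd' -> no
  Position 8: 'dd' -> no
  Position 9: 'dd' -> no
  Position 10: 'dd' -> no
  Position 11: 'dc' -> no
  Position 12: 'cb' -> MATCH
Total matches: 1

1


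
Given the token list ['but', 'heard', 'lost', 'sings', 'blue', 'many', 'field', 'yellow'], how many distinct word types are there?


Listing all tokens and tracking unique types:
  Token 1: 'but' -> NEW (unique so far: 1)
  Token 2: 'heard' -> NEW (unique so far: 2)
  Token 3: 'lost' -> NEW (unique so far: 3)
  Token 4: 'sings' -> NEW (unique so far: 4)
  Token 5: 'blue' -> NEW (unique so far: 5)
  Token 6: 'many' -> NEW (unique so far: 6)
  Token 7: 'field' -> NEW (unique so far: 7)
  Token 8: 'yellow' -> NEW (unique so far: 8)
Unique types: ('blue', 'but', 'field', 'heard', 'lost', 'many', 'sings', 'yellow')
Vocabulary size: 8

8
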